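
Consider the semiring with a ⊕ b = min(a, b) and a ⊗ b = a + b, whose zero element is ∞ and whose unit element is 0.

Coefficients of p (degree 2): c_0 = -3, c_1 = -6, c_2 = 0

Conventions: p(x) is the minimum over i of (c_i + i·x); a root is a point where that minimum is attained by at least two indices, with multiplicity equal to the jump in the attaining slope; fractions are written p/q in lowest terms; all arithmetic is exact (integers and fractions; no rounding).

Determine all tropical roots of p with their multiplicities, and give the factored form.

hull edge (i=0, c=-3) to (i=1, c=-6): slope -3, span 1
hull edge (i=1, c=-6) to (i=2, c=0): slope 6, span 1
Factored form: p(x) = 0 ⊗ (x ⊕ (-6)) ⊗ (x ⊕ 3)
Answer: roots = -6 (mult 1), 3 (mult 1)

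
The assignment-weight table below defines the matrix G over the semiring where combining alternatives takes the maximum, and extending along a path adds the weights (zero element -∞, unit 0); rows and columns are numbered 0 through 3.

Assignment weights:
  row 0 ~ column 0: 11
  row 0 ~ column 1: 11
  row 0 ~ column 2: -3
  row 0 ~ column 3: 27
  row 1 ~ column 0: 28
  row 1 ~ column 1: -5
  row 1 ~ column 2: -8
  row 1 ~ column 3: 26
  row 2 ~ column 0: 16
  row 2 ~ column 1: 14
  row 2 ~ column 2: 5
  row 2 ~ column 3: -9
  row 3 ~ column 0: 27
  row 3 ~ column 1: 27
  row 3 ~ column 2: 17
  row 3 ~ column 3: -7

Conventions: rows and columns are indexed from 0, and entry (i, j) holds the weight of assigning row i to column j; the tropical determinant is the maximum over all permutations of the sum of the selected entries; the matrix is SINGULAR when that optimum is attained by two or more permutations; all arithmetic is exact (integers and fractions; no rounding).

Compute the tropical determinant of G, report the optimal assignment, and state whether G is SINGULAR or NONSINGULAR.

σ = (0, 1, 2, 3): 11 + (-5) + 5 + (-7) = 4
σ = (0, 1, 3, 2): 11 + (-5) + (-9) + 17 = 14
σ = (0, 2, 1, 3): 11 + (-8) + 14 + (-7) = 10
σ = (0, 2, 3, 1): 11 + (-8) + (-9) + 27 = 21
σ = (0, 3, 1, 2): 11 + 26 + 14 + 17 = 68
σ = (0, 3, 2, 1): 11 + 26 + 5 + 27 = 69
σ = (1, 0, 2, 3): 11 + 28 + 5 + (-7) = 37
σ = (1, 0, 3, 2): 11 + 28 + (-9) + 17 = 47
σ = (1, 2, 0, 3): 11 + (-8) + 16 + (-7) = 12
σ = (1, 2, 3, 0): 11 + (-8) + (-9) + 27 = 21
σ = (1, 3, 0, 2): 11 + 26 + 16 + 17 = 70
σ = (1, 3, 2, 0): 11 + 26 + 5 + 27 = 69
σ = (2, 0, 1, 3): (-3) + 28 + 14 + (-7) = 32
σ = (2, 0, 3, 1): (-3) + 28 + (-9) + 27 = 43
σ = (2, 1, 0, 3): (-3) + (-5) + 16 + (-7) = 1
σ = (2, 1, 3, 0): (-3) + (-5) + (-9) + 27 = 10
σ = (2, 3, 0, 1): (-3) + 26 + 16 + 27 = 66
σ = (2, 3, 1, 0): (-3) + 26 + 14 + 27 = 64
σ = (3, 0, 1, 2): 27 + 28 + 14 + 17 = 86
σ = (3, 0, 2, 1): 27 + 28 + 5 + 27 = 87
σ = (3, 1, 0, 2): 27 + (-5) + 16 + 17 = 55
σ = (3, 1, 2, 0): 27 + (-5) + 5 + 27 = 54
σ = (3, 2, 0, 1): 27 + (-8) + 16 + 27 = 62
σ = (3, 2, 1, 0): 27 + (-8) + 14 + 27 = 60
Optimal value attained by: σ = (3, 0, 2, 1).
Answer: det⊕(G) = 87; verdict: NONSINGULAR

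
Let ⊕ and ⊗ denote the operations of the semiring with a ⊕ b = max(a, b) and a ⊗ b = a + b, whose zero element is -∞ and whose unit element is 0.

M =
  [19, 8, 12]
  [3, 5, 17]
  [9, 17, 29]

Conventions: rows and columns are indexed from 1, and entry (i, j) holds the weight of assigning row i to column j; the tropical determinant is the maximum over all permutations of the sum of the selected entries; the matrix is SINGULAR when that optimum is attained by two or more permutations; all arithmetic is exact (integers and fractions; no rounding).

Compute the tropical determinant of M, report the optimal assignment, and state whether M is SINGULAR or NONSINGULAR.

σ = (1, 2, 3): 19 + 5 + 29 = 53
σ = (1, 3, 2): 19 + 17 + 17 = 53
σ = (2, 1, 3): 8 + 3 + 29 = 40
σ = (2, 3, 1): 8 + 17 + 9 = 34
σ = (3, 1, 2): 12 + 3 + 17 = 32
σ = (3, 2, 1): 12 + 5 + 9 = 26
Optimal value attained by: σ = (1, 2, 3).
Answer: det⊕(M) = 53; verdict: SINGULAR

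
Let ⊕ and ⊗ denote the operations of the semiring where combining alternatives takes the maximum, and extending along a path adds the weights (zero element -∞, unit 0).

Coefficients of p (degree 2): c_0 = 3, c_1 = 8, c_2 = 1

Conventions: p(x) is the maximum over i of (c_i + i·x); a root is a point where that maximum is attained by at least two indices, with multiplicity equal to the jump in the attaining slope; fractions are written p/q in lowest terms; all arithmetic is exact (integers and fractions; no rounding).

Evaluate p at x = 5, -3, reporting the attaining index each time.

p(5) = max(3+0·5=3, 8+1·5=13, 1+2·5=11) = 13 (attained by i=1)
p(-3) = max(3+0·(-3)=3, 8+1·(-3)=5, 1+2·(-3)=-5) = 5 (attained by i=1)
Answer: p(5) = 13; p(-3) = 5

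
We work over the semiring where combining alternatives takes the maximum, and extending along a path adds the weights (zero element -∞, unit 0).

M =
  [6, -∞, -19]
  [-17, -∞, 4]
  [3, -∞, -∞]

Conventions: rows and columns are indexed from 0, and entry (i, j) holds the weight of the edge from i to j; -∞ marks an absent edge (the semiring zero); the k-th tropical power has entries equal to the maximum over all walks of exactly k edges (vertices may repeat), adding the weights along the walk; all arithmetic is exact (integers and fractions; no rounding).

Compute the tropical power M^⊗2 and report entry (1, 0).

M^⊗2:
  [12, -∞, -13]
  [7, -∞, -36]
  [9, -∞, -16]
Key observation: the optimum is the walk 1->2->0, with weight 4 + 3 = 7.
Optimal value attained by: walk 1->2->0.
Answer: (M^⊗2)[1][0] = 7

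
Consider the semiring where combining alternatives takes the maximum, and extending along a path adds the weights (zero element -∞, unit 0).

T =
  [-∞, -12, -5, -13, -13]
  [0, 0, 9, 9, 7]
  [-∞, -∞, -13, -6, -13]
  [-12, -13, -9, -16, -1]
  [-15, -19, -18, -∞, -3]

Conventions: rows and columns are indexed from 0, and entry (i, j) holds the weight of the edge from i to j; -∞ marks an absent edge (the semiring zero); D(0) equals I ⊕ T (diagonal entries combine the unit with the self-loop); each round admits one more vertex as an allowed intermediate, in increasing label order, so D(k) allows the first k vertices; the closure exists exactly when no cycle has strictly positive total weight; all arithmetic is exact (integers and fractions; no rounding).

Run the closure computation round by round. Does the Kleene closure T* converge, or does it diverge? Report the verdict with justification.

D(0):
  [0, -12, -5, -13, -13]
  [0, 0, 9, 9, 7]
  [-∞, -∞, 0, -6, -13]
  [-12, -13, -9, 0, -1]
  [-15, -19, -18, -∞, 0]
D(1):
  [0, -12, -5, -13, -13]
  [0, 0, 9, 9, 7]
  [-∞, -∞, 0, -6, -13]
  [-12, -13, -9, 0, -1]
  [-15, -19, -18, -28, 0]
D(2):
  [0, -12, -3, -3, -5]
  [0, 0, 9, 9, 7]
  [-∞, -∞, 0, -6, -13]
  [-12, -13, -4, 0, -1]
  [-15, -19, -10, -10, 0]
D(3):
  [0, -12, -3, -3, -5]
  [0, 0, 9, 9, 7]
  [-∞, -∞, 0, -6, -13]
  [-12, -13, -4, 0, -1]
  [-15, -19, -10, -10, 0]
D(4):
  [0, -12, -3, -3, -4]
  [0, 0, 9, 9, 8]
  [-18, -19, 0, -6, -7]
  [-12, -13, -4, 0, -1]
  [-15, -19, -10, -10, 0]
D(5):
  [0, -12, -3, -3, -4]
  [0, 0, 9, 9, 8]
  [-18, -19, 0, -6, -7]
  [-12, -13, -4, 0, -1]
  [-15, -19, -10, -10, 0]
Key observation: every diagonal entry stays at the unit through all rounds, so no improving cycle exists.
Answer: CONVERGES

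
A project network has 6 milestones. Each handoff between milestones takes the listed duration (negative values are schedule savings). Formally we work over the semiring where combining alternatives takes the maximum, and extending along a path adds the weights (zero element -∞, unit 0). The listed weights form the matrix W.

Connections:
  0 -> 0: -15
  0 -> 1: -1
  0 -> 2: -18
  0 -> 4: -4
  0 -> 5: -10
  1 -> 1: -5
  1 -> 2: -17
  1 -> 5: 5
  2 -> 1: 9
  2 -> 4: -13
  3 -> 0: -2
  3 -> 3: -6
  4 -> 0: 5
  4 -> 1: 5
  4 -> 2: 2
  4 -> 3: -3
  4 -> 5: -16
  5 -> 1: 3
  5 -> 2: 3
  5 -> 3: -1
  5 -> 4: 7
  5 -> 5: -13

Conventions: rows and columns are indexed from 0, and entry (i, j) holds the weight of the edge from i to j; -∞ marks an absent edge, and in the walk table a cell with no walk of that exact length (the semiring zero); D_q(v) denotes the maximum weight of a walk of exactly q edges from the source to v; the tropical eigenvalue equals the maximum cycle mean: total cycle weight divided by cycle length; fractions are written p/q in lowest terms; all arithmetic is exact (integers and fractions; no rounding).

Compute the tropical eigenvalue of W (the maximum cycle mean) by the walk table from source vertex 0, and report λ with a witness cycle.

q=0: [0, -∞, -∞, -∞, -∞, -∞]
q=1: [-15, -1, -18, -∞, -4, -10]
q=2: [1, 1, -2, -7, -3, 4]
q=3: [2, 7, 7, 3, 11, 6]
q=4: [16, 16, 13, 8, 13, 12]
q=5: [18, 22, 15, 11, 19, 21]
q=6: [24, 24, 24, 20, 28, 27]
Optimal cycle mean attained by: cycle 1->5->4->2->1, total 5 + 7 + 2 + 9, length 4.
Answer: λ = 23/4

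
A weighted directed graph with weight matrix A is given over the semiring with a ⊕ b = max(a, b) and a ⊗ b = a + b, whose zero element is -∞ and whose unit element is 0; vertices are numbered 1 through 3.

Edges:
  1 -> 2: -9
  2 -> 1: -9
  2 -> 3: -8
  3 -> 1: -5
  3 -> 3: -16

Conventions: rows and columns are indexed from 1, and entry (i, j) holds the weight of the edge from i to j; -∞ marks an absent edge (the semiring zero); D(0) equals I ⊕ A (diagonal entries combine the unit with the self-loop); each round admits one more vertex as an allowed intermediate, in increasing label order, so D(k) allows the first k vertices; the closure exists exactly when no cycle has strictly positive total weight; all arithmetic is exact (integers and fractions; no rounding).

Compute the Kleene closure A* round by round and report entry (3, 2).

D(0):
  [0, -9, -∞]
  [-9, 0, -8]
  [-5, -∞, 0]
D(1):
  [0, -9, -∞]
  [-9, 0, -8]
  [-5, -14, 0]
D(2):
  [0, -9, -17]
  [-9, 0, -8]
  [-5, -14, 0]
D(3):
  [0, -9, -17]
  [-9, 0, -8]
  [-5, -14, 0]
Answer: A*[3][2] = -14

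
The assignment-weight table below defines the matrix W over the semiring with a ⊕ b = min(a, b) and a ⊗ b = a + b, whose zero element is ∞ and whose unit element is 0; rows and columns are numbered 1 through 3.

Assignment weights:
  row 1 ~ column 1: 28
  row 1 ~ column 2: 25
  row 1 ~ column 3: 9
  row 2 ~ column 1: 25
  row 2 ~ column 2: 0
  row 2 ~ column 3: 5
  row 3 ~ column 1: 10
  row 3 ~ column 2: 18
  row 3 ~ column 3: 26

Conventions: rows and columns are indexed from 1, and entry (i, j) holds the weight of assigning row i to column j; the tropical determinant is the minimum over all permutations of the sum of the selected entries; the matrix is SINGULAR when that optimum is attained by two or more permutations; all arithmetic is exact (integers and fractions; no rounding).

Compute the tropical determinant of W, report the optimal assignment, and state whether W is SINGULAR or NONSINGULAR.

σ = (1, 2, 3): 28 + 0 + 26 = 54
σ = (1, 3, 2): 28 + 5 + 18 = 51
σ = (2, 1, 3): 25 + 25 + 26 = 76
σ = (2, 3, 1): 25 + 5 + 10 = 40
σ = (3, 1, 2): 9 + 25 + 18 = 52
σ = (3, 2, 1): 9 + 0 + 10 = 19
Optimal value attained by: σ = (3, 2, 1).
Answer: det⊕(W) = 19; verdict: NONSINGULAR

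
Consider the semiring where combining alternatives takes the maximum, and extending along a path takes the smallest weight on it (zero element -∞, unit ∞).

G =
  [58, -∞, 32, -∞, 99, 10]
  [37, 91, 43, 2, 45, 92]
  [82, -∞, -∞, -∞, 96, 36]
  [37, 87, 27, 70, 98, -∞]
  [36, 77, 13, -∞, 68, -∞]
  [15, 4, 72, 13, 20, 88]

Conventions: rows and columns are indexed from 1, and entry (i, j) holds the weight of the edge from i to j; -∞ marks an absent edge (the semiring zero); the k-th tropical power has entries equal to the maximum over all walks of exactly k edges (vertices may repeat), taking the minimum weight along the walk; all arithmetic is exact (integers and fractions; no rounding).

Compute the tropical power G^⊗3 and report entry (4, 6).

G^⊗2:
  [58, 77, 32, 10, 68, 32]
  [43, 91, 72, 13, 45, 91]
  [58, 77, 36, 13, 82, 36]
  [37, 87, 43, 70, 70, 87]
  [37, 77, 43, 2, 68, 77]
  [72, 20, 72, 13, 72, 88]
G^⊗3:
  [58, 77, 43, 13, 68, 77]
  [72, 91, 72, 13, 72, 91]
  [58, 77, 43, 13, 68, 77]
  [43, 87, 72, 70, 70, 87]
  [43, 77, 72, 13, 68, 77]
  [72, 72, 72, 13, 72, 88]
Key observation: the optimum is the walk 4->2->2->6, with weight 87 min 91 min 92 = 87.
Optimal value attained by: walk 4->2->2->6.
Answer: (G^⊗3)[4][6] = 87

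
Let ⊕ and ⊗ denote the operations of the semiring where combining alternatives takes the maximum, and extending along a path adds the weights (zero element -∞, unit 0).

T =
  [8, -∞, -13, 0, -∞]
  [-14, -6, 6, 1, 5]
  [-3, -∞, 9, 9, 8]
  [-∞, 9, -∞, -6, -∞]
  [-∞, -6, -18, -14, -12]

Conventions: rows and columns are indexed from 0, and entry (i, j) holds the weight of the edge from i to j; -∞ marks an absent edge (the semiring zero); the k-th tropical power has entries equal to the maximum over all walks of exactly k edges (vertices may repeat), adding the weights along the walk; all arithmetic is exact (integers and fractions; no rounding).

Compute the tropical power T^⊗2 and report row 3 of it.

T^⊗2:
  [16, 9, -4, 8, -5]
  [3, 10, 15, 15, 14]
  [6, 18, 18, 18, 17]
  [-5, 3, 15, 10, 14]
  [-20, -5, 0, -5, -1]
Answer: row 3 of T^⊗2 = [-5, 3, 15, 10, 14]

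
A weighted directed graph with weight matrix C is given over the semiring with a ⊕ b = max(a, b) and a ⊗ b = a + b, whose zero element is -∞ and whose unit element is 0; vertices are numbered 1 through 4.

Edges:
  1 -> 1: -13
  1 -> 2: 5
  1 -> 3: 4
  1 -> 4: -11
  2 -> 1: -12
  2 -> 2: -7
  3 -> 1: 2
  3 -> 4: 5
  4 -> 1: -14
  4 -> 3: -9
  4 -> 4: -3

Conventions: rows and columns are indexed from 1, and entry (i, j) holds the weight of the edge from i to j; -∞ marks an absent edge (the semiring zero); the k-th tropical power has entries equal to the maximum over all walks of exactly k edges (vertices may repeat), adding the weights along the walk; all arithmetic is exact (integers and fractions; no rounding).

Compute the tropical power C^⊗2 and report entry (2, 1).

C^⊗2:
  [6, -2, -9, 9]
  [-19, -7, -8, -23]
  [-9, 7, 6, 2]
  [-7, -9, -10, -4]
Key observation: the optimum is the walk 2->2->1, with weight (-7) + (-12) = -19.
Optimal value attained by: walk 2->2->1.
Answer: (C^⊗2)[2][1] = -19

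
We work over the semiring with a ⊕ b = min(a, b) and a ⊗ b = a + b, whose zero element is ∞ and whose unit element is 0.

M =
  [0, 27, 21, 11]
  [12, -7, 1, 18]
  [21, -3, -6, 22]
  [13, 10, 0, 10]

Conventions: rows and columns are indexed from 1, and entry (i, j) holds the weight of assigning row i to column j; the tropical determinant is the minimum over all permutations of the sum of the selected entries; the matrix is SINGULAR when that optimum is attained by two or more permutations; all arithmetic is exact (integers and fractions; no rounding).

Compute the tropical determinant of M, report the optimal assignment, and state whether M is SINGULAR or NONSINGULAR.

σ = (1, 2, 3, 4): 0 + (-7) + (-6) + 10 = -3
σ = (1, 2, 4, 3): 0 + (-7) + 22 + 0 = 15
σ = (1, 3, 2, 4): 0 + 1 + (-3) + 10 = 8
σ = (1, 3, 4, 2): 0 + 1 + 22 + 10 = 33
σ = (1, 4, 2, 3): 0 + 18 + (-3) + 0 = 15
σ = (1, 4, 3, 2): 0 + 18 + (-6) + 10 = 22
σ = (2, 1, 3, 4): 27 + 12 + (-6) + 10 = 43
σ = (2, 1, 4, 3): 27 + 12 + 22 + 0 = 61
σ = (2, 3, 1, 4): 27 + 1 + 21 + 10 = 59
σ = (2, 3, 4, 1): 27 + 1 + 22 + 13 = 63
σ = (2, 4, 1, 3): 27 + 18 + 21 + 0 = 66
σ = (2, 4, 3, 1): 27 + 18 + (-6) + 13 = 52
σ = (3, 1, 2, 4): 21 + 12 + (-3) + 10 = 40
σ = (3, 1, 4, 2): 21 + 12 + 22 + 10 = 65
σ = (3, 2, 1, 4): 21 + (-7) + 21 + 10 = 45
σ = (3, 2, 4, 1): 21 + (-7) + 22 + 13 = 49
σ = (3, 4, 1, 2): 21 + 18 + 21 + 10 = 70
σ = (3, 4, 2, 1): 21 + 18 + (-3) + 13 = 49
σ = (4, 1, 2, 3): 11 + 12 + (-3) + 0 = 20
σ = (4, 1, 3, 2): 11 + 12 + (-6) + 10 = 27
σ = (4, 2, 1, 3): 11 + (-7) + 21 + 0 = 25
σ = (4, 2, 3, 1): 11 + (-7) + (-6) + 13 = 11
σ = (4, 3, 1, 2): 11 + 1 + 21 + 10 = 43
σ = (4, 3, 2, 1): 11 + 1 + (-3) + 13 = 22
Optimal value attained by: σ = (1, 2, 3, 4).
Answer: det⊕(M) = -3; verdict: NONSINGULAR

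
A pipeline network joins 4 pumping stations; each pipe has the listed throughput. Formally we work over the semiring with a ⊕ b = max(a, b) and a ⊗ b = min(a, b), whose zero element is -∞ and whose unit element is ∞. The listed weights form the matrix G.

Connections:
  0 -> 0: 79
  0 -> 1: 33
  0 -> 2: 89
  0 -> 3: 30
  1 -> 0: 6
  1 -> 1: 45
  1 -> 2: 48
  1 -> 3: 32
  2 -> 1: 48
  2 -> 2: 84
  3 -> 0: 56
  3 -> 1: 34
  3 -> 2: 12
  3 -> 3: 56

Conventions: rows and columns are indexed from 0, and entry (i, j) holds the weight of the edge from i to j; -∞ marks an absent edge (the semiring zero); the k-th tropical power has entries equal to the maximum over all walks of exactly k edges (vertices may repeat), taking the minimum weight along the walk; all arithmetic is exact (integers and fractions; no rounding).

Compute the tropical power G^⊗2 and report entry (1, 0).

G^⊗2:
  [79, 48, 84, 32]
  [32, 48, 48, 32]
  [6, 48, 84, 32]
  [56, 34, 56, 56]
Key observation: the optimum is the walk 1->3->0, with weight 32 min 56 = 32.
Optimal value attained by: walk 1->3->0.
Answer: (G^⊗2)[1][0] = 32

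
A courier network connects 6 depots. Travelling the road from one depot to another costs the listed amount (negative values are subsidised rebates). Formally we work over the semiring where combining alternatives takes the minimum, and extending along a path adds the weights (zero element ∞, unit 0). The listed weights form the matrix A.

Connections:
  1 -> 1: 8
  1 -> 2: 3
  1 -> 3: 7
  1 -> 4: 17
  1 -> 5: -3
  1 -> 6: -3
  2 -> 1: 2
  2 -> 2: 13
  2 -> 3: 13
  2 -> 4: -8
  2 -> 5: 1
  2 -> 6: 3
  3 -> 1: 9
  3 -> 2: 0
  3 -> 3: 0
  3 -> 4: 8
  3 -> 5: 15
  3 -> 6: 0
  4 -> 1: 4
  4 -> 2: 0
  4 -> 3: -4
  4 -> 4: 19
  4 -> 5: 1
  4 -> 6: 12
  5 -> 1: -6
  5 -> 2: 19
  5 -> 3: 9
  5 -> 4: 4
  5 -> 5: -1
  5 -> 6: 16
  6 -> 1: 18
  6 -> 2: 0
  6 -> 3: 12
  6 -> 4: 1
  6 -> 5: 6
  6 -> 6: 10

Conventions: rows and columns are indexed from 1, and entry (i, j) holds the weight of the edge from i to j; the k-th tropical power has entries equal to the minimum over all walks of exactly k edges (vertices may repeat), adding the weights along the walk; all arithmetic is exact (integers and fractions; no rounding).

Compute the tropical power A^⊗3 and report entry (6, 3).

A^⊗2:
  [-9, -3, 6, -5, -4, 5]
  [-5, -8, -12, 4, -7, -1]
  [2, 0, 0, -8, 1, 0]
  [-5, -4, -4, -8, 0, -4]
  [-7, -3, 0, 3, -9, -9]
  [0, 1, -3, -8, 1, 3]
A^⊗3:
  [-10, -6, -9, -11, -12, -12]
  [-13, -12, -12, -16, -8, -12]
  [-5, -8, -12, -8, -7, -1]
  [-6, -8, -12, -12, -8, -8]
  [-15, -9, -1, -11, -10, -10]
  [-5, -8, -12, -7, -7, -3]
Key observation: the optimum is the walk 6->2->4->3, with weight 0 + (-8) + (-4) = -12.
Optimal value attained by: walk 6->2->4->3.
Answer: (A^⊗3)[6][3] = -12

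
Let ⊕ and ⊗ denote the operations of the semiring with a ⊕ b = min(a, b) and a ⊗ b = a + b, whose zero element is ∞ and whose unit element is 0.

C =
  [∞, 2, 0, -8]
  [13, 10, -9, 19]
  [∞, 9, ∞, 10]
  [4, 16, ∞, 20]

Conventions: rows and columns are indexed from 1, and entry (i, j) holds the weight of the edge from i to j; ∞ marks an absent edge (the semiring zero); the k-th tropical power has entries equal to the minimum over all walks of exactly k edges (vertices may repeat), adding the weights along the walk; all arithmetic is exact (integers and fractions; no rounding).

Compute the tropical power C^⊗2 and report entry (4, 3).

C^⊗2:
  [-4, 8, -7, 10]
  [23, 0, 1, 1]
  [14, 19, 0, 28]
  [24, 6, 4, -4]
Key observation: the optimum is the walk 4->1->3, with weight 4 + 0 = 4.
Optimal value attained by: walk 4->1->3.
Answer: (C^⊗2)[4][3] = 4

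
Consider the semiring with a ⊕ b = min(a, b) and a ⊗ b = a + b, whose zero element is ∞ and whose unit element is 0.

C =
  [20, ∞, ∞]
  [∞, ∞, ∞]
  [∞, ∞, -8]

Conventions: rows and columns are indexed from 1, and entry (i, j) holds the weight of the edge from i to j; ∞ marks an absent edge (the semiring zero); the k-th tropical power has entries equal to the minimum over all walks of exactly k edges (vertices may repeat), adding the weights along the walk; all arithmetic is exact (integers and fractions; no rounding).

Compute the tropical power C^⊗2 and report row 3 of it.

C^⊗2:
  [40, ∞, ∞]
  [∞, ∞, ∞]
  [∞, ∞, -16]
Answer: row 3 of C^⊗2 = [∞, ∞, -16]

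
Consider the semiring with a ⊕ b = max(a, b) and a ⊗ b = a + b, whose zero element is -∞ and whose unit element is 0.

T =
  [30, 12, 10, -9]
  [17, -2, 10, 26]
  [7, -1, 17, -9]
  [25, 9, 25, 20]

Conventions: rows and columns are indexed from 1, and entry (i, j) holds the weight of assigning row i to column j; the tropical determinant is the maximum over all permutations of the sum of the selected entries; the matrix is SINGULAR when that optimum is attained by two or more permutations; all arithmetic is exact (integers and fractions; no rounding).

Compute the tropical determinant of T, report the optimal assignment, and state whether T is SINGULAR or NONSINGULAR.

σ = (1, 2, 3, 4): 30 + (-2) + 17 + 20 = 65
σ = (1, 2, 4, 3): 30 + (-2) + (-9) + 25 = 44
σ = (1, 3, 2, 4): 30 + 10 + (-1) + 20 = 59
σ = (1, 3, 4, 2): 30 + 10 + (-9) + 9 = 40
σ = (1, 4, 2, 3): 30 + 26 + (-1) + 25 = 80
σ = (1, 4, 3, 2): 30 + 26 + 17 + 9 = 82
σ = (2, 1, 3, 4): 12 + 17 + 17 + 20 = 66
σ = (2, 1, 4, 3): 12 + 17 + (-9) + 25 = 45
σ = (2, 3, 1, 4): 12 + 10 + 7 + 20 = 49
σ = (2, 3, 4, 1): 12 + 10 + (-9) + 25 = 38
σ = (2, 4, 1, 3): 12 + 26 + 7 + 25 = 70
σ = (2, 4, 3, 1): 12 + 26 + 17 + 25 = 80
σ = (3, 1, 2, 4): 10 + 17 + (-1) + 20 = 46
σ = (3, 1, 4, 2): 10 + 17 + (-9) + 9 = 27
σ = (3, 2, 1, 4): 10 + (-2) + 7 + 20 = 35
σ = (3, 2, 4, 1): 10 + (-2) + (-9) + 25 = 24
σ = (3, 4, 1, 2): 10 + 26 + 7 + 9 = 52
σ = (3, 4, 2, 1): 10 + 26 + (-1) + 25 = 60
σ = (4, 1, 2, 3): (-9) + 17 + (-1) + 25 = 32
σ = (4, 1, 3, 2): (-9) + 17 + 17 + 9 = 34
σ = (4, 2, 1, 3): (-9) + (-2) + 7 + 25 = 21
σ = (4, 2, 3, 1): (-9) + (-2) + 17 + 25 = 31
σ = (4, 3, 1, 2): (-9) + 10 + 7 + 9 = 17
σ = (4, 3, 2, 1): (-9) + 10 + (-1) + 25 = 25
Optimal value attained by: σ = (1, 4, 3, 2).
Answer: det⊕(T) = 82; verdict: NONSINGULAR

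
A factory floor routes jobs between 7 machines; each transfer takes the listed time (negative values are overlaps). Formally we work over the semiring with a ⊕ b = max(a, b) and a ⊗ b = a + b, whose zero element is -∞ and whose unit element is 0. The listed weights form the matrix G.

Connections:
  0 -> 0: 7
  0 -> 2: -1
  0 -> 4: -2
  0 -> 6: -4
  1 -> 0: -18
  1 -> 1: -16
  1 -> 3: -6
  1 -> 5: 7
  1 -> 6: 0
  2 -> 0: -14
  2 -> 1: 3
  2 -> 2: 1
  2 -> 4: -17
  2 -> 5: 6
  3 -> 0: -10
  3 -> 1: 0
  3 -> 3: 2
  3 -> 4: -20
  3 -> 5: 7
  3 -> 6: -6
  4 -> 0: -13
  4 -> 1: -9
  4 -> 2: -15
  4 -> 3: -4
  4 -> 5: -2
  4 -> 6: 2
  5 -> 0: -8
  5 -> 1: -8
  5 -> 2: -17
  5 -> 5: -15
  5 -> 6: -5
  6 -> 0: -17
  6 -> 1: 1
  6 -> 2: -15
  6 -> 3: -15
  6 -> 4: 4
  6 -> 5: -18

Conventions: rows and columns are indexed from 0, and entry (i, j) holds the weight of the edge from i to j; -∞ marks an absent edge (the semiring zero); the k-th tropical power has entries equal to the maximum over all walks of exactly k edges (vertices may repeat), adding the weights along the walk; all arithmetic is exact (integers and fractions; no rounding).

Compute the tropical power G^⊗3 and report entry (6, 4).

G^⊗2:
  [14, 2, 6, -6, 5, 5, 3]
  [-1, 1, -10, -4, 4, 1, 2]
  [-2, 4, 2, -3, -16, 10, 3]
  [-1, 2, -10, 4, -2, 9, 2]
  [-6, 3, -13, -2, 6, 3, -7]
  [-1, -4, -9, -14, -1, -1, -8]
  [-9, -5, -11, 0, -19, 8, 6]
G^⊗3:
  [21, 9, 13, 1, 12, 12, 10]
  [6, 3, -2, 0, 6, 8, 6]
  [5, 5, 3, -1, 7, 11, 5]
  [6, 4, -2, 6, 6, 11, 4]
  [1, -2, -7, 2, -3, 10, 8]
  [6, -6, -2, -5, -3, 3, 1]
  [0, 7, -9, 2, 10, 7, 3]
Key observation: the optimum is the walk 6->4->6->4, with weight 4 + 2 + 4 = 10.
Optimal value attained by: walk 6->4->6->4.
Answer: (G^⊗3)[6][4] = 10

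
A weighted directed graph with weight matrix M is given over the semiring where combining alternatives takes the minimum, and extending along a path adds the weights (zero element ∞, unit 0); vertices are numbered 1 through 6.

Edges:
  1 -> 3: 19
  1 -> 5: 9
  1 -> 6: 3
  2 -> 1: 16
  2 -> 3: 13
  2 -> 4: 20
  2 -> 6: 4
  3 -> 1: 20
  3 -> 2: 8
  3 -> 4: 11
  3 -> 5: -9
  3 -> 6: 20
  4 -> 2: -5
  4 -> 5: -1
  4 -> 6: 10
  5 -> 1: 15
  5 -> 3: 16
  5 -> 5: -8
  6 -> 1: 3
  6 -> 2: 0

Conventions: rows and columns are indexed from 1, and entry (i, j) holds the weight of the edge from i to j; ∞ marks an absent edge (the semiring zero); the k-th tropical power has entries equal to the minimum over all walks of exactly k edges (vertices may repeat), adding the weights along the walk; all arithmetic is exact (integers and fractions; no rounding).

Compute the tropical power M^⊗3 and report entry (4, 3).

M^⊗2:
  [6, 3, 25, 30, 1, 39]
  [7, 4, 35, 24, 4, 19]
  [6, 6, 7, 28, -17, 12]
  [11, 10, 8, 15, -9, -1]
  [7, 24, 8, 27, -16, 18]
  [16, ∞, 13, 20, 12, 4]
M^⊗3:
  [16, 25, 16, 23, -7, 7]
  [19, 19, 17, 24, -4, 8]
  [-2, 12, -1, 18, -25, 9]
  [2, -1, 7, 19, -17, 14]
  [-1, 16, 0, 19, -24, 10]
  [7, 4, 28, 24, 4, 19]
Key observation: the optimum is the walk 4->5->5->3, with weight (-1) + (-8) + 16 = 7.
Optimal value attained by: walk 4->5->5->3.
Answer: (M^⊗3)[4][3] = 7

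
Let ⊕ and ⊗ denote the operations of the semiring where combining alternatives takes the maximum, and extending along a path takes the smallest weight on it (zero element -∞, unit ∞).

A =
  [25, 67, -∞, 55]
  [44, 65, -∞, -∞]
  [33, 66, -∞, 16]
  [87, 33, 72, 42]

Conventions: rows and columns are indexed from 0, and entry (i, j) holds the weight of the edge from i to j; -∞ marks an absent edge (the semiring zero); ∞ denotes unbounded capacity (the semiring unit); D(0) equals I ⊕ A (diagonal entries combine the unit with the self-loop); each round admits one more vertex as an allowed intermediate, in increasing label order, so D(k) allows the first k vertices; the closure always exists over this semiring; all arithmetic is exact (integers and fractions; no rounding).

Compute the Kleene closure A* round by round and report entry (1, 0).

D(0):
  [∞, 67, -∞, 55]
  [44, ∞, -∞, -∞]
  [33, 66, ∞, 16]
  [87, 33, 72, ∞]
D(1):
  [∞, 67, -∞, 55]
  [44, ∞, -∞, 44]
  [33, 66, ∞, 33]
  [87, 67, 72, ∞]
D(2):
  [∞, 67, -∞, 55]
  [44, ∞, -∞, 44]
  [44, 66, ∞, 44]
  [87, 67, 72, ∞]
D(3):
  [∞, 67, -∞, 55]
  [44, ∞, -∞, 44]
  [44, 66, ∞, 44]
  [87, 67, 72, ∞]
D(4):
  [∞, 67, 55, 55]
  [44, ∞, 44, 44]
  [44, 66, ∞, 44]
  [87, 67, 72, ∞]
Answer: A*[1][0] = 44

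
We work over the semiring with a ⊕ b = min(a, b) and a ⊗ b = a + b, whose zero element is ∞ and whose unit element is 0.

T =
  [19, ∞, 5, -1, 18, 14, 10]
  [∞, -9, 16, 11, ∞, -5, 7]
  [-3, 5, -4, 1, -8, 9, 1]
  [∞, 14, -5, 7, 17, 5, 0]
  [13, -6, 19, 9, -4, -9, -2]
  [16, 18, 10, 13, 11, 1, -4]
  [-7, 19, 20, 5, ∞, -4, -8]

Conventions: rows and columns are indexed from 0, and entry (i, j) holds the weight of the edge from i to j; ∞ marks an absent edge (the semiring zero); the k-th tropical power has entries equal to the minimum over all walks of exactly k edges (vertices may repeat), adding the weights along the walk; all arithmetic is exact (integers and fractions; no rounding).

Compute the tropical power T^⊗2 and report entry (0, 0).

T^⊗2:
  [2, 10, -6, 6, -3, 4, -1]
  [0, -18, 5, 2, 6, -14, -9]
  [-7, -14, -8, -4, -12, -17, -10]
  [-8, 0, -9, -4, -13, -4, -8]
  [-9, -15, 1, 3, -8, -13, -13]
  [-11, 5, 6, 1, 2, -8, -12]
  [-15, 10, -2, -8, 7, -12, -16]
Key observation: the optimum is the walk 0->2->0, with weight 5 + (-3) = 2.
Optimal value attained by: walk 0->2->0.
Answer: (T^⊗2)[0][0] = 2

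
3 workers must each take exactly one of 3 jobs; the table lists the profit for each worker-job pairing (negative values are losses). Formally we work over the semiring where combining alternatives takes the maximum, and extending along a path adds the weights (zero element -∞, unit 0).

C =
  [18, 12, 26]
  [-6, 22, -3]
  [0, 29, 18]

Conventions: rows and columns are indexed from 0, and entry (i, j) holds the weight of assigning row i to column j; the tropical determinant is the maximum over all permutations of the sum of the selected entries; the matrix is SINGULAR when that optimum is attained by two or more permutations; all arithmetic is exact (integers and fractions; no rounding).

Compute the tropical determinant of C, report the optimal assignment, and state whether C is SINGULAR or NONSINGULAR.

σ = (0, 1, 2): 18 + 22 + 18 = 58
σ = (0, 2, 1): 18 + (-3) + 29 = 44
σ = (1, 0, 2): 12 + (-6) + 18 = 24
σ = (1, 2, 0): 12 + (-3) + 0 = 9
σ = (2, 0, 1): 26 + (-6) + 29 = 49
σ = (2, 1, 0): 26 + 22 + 0 = 48
Optimal value attained by: σ = (0, 1, 2).
Answer: det⊕(C) = 58; verdict: NONSINGULAR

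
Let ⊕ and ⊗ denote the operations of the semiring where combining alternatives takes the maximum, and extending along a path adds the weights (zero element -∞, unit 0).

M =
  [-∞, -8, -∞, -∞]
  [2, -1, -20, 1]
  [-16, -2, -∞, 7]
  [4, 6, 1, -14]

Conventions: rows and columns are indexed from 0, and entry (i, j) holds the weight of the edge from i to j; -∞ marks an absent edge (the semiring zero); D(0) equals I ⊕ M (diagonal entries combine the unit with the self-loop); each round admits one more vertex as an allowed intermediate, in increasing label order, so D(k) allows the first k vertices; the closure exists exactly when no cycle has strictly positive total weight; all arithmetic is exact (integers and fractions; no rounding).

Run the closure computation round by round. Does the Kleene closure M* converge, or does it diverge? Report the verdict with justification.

D(0):
  [0, -8, -∞, -∞]
  [2, 0, -20, 1]
  [-16, -2, 0, 7]
  [4, 6, 1, 0]
D(1):
  [0, -8, -∞, -∞]
  [2, 0, -20, 1]
  [-16, -2, 0, 7]
  [4, 6, 1, 0]
Detection: at round 2, diagonal entry (3, 3) turns strictly positive.
Key observation: the cycle 3->1->3 has total weight 6 + 1, which is strictly positive.
Answer: DIVERGES — positive cycle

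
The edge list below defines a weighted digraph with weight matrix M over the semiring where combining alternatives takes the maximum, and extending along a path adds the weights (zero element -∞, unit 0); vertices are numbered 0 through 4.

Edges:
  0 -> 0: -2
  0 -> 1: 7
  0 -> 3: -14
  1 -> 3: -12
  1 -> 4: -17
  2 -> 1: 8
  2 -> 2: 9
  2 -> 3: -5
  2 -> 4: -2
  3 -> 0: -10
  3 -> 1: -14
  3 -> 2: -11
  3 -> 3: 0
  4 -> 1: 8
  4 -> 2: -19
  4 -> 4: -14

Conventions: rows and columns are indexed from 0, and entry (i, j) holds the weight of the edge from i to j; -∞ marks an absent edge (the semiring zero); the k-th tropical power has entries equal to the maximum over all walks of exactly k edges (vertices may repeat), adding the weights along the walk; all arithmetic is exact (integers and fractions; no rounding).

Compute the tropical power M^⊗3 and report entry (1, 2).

M^⊗2:
  [-4, 5, -25, -5, -10]
  [-22, -9, -23, -12, -31]
  [-15, 17, 18, 4, 7]
  [-10, -3, -2, 0, -13]
  [-∞, -6, -10, -4, -9]
M^⊗3:
  [-6, 3, -16, -5, -12]
  [-22, -15, -14, -12, -25]
  [-6, 26, 27, 13, 16]
  [-10, 6, 7, 0, -4]
  [-14, -1, -1, -4, -12]
Key observation: the optimum is the walk 1->3->2->2, with weight (-12) + (-11) + 9 = -14.
Optimal value attained by: walk 1->3->2->2.
Answer: (M^⊗3)[1][2] = -14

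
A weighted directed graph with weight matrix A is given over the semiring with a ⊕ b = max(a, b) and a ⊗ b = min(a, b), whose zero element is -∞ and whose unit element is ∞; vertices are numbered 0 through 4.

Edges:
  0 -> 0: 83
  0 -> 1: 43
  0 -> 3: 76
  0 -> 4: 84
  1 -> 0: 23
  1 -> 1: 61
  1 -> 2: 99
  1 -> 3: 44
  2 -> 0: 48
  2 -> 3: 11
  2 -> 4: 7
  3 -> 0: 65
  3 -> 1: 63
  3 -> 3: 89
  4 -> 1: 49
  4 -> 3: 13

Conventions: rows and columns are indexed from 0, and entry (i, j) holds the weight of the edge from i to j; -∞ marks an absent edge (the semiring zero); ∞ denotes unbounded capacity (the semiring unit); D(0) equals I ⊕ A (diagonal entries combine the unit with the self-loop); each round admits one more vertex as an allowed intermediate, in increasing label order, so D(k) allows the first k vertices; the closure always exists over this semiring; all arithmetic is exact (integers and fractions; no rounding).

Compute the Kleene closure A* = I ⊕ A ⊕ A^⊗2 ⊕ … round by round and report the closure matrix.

D(0):
  [∞, 43, -∞, 76, 84]
  [23, ∞, 99, 44, -∞]
  [48, -∞, ∞, 11, 7]
  [65, 63, -∞, ∞, -∞]
  [-∞, 49, -∞, 13, ∞]
D(1):
  [∞, 43, -∞, 76, 84]
  [23, ∞, 99, 44, 23]
  [48, 43, ∞, 48, 48]
  [65, 63, -∞, ∞, 65]
  [-∞, 49, -∞, 13, ∞]
D(2):
  [∞, 43, 43, 76, 84]
  [23, ∞, 99, 44, 23]
  [48, 43, ∞, 48, 48]
  [65, 63, 63, ∞, 65]
  [23, 49, 49, 44, ∞]
D(3):
  [∞, 43, 43, 76, 84]
  [48, ∞, 99, 48, 48]
  [48, 43, ∞, 48, 48]
  [65, 63, 63, ∞, 65]
  [48, 49, 49, 48, ∞]
D(4):
  [∞, 63, 63, 76, 84]
  [48, ∞, 99, 48, 48]
  [48, 48, ∞, 48, 48]
  [65, 63, 63, ∞, 65]
  [48, 49, 49, 48, ∞]
D(5):
  [∞, 63, 63, 76, 84]
  [48, ∞, 99, 48, 48]
  [48, 48, ∞, 48, 48]
  [65, 63, 63, ∞, 65]
  [48, 49, 49, 48, ∞]
Answer: A* = [[∞, 63, 63, 76, 84], [48, ∞, 99, 48, 48], [48, 48, ∞, 48, 48], [65, 63, 63, ∞, 65], [48, 49, 49, 48, ∞]]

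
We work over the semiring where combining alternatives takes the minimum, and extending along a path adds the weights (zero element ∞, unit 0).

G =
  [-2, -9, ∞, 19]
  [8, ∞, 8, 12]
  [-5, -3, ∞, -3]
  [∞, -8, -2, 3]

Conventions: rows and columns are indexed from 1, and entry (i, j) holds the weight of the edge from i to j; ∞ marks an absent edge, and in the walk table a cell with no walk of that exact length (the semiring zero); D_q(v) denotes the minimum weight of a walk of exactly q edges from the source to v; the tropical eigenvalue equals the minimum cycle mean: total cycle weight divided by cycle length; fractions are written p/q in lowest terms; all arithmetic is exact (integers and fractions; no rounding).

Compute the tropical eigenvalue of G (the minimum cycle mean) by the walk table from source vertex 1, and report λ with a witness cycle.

q=0: [0, ∞, ∞, ∞]
q=1: [-2, -9, ∞, 19]
q=2: [-4, -11, -1, 3]
q=3: [-6, -13, -3, -4]
q=4: [-8, -15, -6, -6]
Optimal cycle mean attained by: cycle 3->4->3, total (-3) + (-2), length 2.
Answer: λ = -5/2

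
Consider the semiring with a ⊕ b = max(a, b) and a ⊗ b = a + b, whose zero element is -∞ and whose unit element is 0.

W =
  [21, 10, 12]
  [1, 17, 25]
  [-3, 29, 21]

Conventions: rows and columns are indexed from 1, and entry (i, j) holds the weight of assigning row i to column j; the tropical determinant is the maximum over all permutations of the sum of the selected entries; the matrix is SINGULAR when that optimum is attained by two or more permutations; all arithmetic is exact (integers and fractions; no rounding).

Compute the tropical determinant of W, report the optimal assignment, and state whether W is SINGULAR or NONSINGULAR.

σ = (1, 2, 3): 21 + 17 + 21 = 59
σ = (1, 3, 2): 21 + 25 + 29 = 75
σ = (2, 1, 3): 10 + 1 + 21 = 32
σ = (2, 3, 1): 10 + 25 + (-3) = 32
σ = (3, 1, 2): 12 + 1 + 29 = 42
σ = (3, 2, 1): 12 + 17 + (-3) = 26
Optimal value attained by: σ = (1, 3, 2).
Answer: det⊕(W) = 75; verdict: NONSINGULAR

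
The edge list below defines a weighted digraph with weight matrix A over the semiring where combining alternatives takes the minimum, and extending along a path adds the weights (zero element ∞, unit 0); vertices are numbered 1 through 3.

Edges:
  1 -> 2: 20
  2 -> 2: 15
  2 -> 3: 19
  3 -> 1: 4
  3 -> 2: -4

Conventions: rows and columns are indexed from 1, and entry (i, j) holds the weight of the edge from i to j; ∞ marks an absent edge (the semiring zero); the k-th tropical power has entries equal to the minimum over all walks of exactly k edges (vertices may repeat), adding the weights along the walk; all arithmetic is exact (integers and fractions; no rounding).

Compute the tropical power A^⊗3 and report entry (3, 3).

A^⊗2:
  [∞, 35, 39]
  [23, 15, 34]
  [∞, 11, 15]
A^⊗3:
  [43, 35, 54]
  [38, 30, 34]
  [19, 11, 30]
Key observation: the optimum is the walk 3->2->2->3, with weight (-4) + 15 + 19 = 30.
Optimal value attained by: walk 3->2->2->3.
Answer: (A^⊗3)[3][3] = 30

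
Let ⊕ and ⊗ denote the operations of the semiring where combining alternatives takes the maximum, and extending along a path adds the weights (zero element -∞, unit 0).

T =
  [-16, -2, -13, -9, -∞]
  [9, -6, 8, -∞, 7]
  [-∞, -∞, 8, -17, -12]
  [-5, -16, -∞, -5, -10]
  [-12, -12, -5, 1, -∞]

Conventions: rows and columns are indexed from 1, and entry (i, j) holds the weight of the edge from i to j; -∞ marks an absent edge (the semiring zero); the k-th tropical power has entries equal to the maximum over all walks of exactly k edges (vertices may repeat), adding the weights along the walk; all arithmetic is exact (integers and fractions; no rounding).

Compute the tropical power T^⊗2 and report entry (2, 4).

T^⊗2:
  [7, -8, 6, -14, 5]
  [3, 7, 16, 8, 1]
  [-22, -24, 16, -9, -4]
  [-7, -7, -8, -9, -9]
  [-3, -14, 3, -4, -5]
Key observation: the optimum is the walk 2->5->4, with weight 7 + 1 = 8.
Optimal value attained by: walk 2->5->4.
Answer: (T^⊗2)[2][4] = 8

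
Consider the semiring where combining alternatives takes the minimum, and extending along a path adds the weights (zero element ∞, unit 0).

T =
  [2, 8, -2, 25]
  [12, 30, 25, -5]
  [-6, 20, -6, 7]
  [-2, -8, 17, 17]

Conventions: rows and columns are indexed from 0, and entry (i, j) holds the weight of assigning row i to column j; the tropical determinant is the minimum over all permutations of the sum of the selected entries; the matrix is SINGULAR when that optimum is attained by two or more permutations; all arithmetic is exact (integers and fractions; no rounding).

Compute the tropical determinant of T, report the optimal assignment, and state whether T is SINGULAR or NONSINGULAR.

σ = (0, 1, 2, 3): 2 + 30 + (-6) + 17 = 43
σ = (0, 1, 3, 2): 2 + 30 + 7 + 17 = 56
σ = (0, 2, 1, 3): 2 + 25 + 20 + 17 = 64
σ = (0, 2, 3, 1): 2 + 25 + 7 + (-8) = 26
σ = (0, 3, 1, 2): 2 + (-5) + 20 + 17 = 34
σ = (0, 3, 2, 1): 2 + (-5) + (-6) + (-8) = -17
σ = (1, 0, 2, 3): 8 + 12 + (-6) + 17 = 31
σ = (1, 0, 3, 2): 8 + 12 + 7 + 17 = 44
σ = (1, 2, 0, 3): 8 + 25 + (-6) + 17 = 44
σ = (1, 2, 3, 0): 8 + 25 + 7 + (-2) = 38
σ = (1, 3, 0, 2): 8 + (-5) + (-6) + 17 = 14
σ = (1, 3, 2, 0): 8 + (-5) + (-6) + (-2) = -5
σ = (2, 0, 1, 3): (-2) + 12 + 20 + 17 = 47
σ = (2, 0, 3, 1): (-2) + 12 + 7 + (-8) = 9
σ = (2, 1, 0, 3): (-2) + 30 + (-6) + 17 = 39
σ = (2, 1, 3, 0): (-2) + 30 + 7 + (-2) = 33
σ = (2, 3, 0, 1): (-2) + (-5) + (-6) + (-8) = -21
σ = (2, 3, 1, 0): (-2) + (-5) + 20 + (-2) = 11
σ = (3, 0, 1, 2): 25 + 12 + 20 + 17 = 74
σ = (3, 0, 2, 1): 25 + 12 + (-6) + (-8) = 23
σ = (3, 1, 0, 2): 25 + 30 + (-6) + 17 = 66
σ = (3, 1, 2, 0): 25 + 30 + (-6) + (-2) = 47
σ = (3, 2, 0, 1): 25 + 25 + (-6) + (-8) = 36
σ = (3, 2, 1, 0): 25 + 25 + 20 + (-2) = 68
Optimal value attained by: σ = (2, 3, 0, 1).
Answer: det⊕(T) = -21; verdict: NONSINGULAR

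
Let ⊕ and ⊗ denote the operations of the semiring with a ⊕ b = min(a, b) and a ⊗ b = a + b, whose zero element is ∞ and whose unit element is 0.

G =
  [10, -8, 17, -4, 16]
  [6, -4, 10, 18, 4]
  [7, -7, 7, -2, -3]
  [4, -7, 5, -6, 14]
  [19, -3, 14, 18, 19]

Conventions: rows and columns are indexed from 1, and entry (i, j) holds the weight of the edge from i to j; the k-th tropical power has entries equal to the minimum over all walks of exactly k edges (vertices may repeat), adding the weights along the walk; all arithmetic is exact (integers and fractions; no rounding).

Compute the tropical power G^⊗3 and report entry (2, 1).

G^⊗2:
  [-2, -12, 1, -10, -4]
  [2, -8, 6, 2, 0]
  [-1, -11, 3, -8, -3]
  [-2, -13, -1, -12, -3]
  [3, -7, 7, 12, 1]
G^⊗3:
  [-6, -17, -5, -16, -8]
  [-2, -12, 2, -4, -4]
  [-5, -15, -3, -14, -7]
  [-8, -19, -7, -18, -9]
  [-1, -11, 3, -1, -3]
Key observation: the optimum is the walk 2->2->2->1, with weight (-4) + (-4) + 6 = -2.
Optimal value attained by: walk 2->2->2->1.
Answer: (G^⊗3)[2][1] = -2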